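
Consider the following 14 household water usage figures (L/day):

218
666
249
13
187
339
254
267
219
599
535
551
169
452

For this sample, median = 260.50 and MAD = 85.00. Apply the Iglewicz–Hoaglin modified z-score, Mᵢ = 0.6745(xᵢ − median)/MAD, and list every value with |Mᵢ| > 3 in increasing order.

|Mᵢ| > 3 ⇔ |xᵢ − 260.50| > 3·85.00/0.6745 = 378.06.
So outliers lie outside [-117.56, 638.56].
666: M = 3.22 → outlier.

666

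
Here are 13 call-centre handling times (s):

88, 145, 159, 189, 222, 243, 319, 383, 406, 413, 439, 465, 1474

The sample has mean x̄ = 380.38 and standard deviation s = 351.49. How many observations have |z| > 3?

Cutoffs: x̄ ± 3s = [-674.09, 1434.85].
Outside the cutoffs: 1474.

1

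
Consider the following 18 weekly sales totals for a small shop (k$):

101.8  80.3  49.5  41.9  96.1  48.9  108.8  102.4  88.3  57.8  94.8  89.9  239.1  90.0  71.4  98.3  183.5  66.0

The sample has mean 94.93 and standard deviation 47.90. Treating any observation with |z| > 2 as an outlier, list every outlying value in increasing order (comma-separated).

Cutoffs at x̄ ± 2s: 94.93 ± 2·47.90 = [-0.87, 190.73].
239.1: z = 3.01, |z| > 2 → outlier.
Every other value lies within [-0.87, 190.73].

239.1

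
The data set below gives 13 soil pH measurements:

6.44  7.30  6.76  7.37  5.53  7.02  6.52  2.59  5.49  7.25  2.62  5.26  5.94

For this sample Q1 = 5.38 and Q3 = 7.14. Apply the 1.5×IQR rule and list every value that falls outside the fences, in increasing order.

2.59, 2.62

IQR = Q3 − Q1 = 7.14 − 5.38 = 1.76.
Lower fence = Q1 − 1.5·IQR = 5.38 − 2.64 = 2.74.
Upper fence = Q3 + 1.5·IQR = 7.14 + 2.64 = 9.78.
2.59 < 2.74 → outlier.
2.62 < 2.74 → outlier.
All remaining values lie within [2.74, 9.78].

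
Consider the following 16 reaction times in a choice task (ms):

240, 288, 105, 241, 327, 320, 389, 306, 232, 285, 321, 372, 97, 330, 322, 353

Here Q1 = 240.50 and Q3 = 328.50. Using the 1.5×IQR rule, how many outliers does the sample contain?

IQR = 88.00; fences at 240.50 − 132.00 = 108.50 and 328.50 + 132.00 = 460.50.
Outside the cutoffs: 97, 105.

2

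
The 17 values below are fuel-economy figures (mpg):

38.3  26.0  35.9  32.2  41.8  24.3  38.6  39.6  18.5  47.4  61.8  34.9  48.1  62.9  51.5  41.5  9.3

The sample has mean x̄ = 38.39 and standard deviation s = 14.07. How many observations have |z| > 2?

Cutoffs: x̄ ± 2s = [10.25, 66.53].
Outside the cutoffs: 9.3.

1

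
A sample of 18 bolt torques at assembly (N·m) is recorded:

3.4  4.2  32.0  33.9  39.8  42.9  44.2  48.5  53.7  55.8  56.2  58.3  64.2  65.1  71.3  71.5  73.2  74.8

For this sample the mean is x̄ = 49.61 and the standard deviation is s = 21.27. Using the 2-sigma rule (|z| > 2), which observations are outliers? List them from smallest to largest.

Cutoffs at x̄ ± 2s: 49.61 ± 2·21.27 = [7.07, 92.15].
3.4: z = -2.17, |z| > 2 → outlier.
4.2: z = -2.13, |z| > 2 → outlier.
Every other value lies within [7.07, 92.15].

3.4, 4.2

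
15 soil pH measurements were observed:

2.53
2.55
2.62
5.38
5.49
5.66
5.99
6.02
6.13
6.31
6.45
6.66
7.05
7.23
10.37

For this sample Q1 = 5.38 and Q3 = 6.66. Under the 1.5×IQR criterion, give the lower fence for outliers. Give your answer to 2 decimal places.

IQR = Q3 − Q1 = 6.66 − 5.38 = 1.28.
Lower fence = Q1 − 1.5·IQR = 5.38 − 1.92 = 3.46.
Upper fence = Q3 + 1.5·IQR = 6.66 + 1.92 = 8.58.

3.46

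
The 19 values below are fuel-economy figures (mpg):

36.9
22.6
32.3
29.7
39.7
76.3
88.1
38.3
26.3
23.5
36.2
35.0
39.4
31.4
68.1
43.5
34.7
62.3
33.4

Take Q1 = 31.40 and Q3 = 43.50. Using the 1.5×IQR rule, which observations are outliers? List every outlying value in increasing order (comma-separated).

IQR = Q3 − Q1 = 43.50 − 31.40 = 12.10.
Lower fence = Q1 − 1.5·IQR = 31.40 − 18.15 = 13.25.
Upper fence = Q3 + 1.5·IQR = 43.50 + 18.15 = 61.65.
62.3 > 61.65 → outlier.
68.1 > 61.65 → outlier.
76.3 > 61.65 → outlier.
88.1 > 61.65 → outlier.
All remaining values lie within [13.25, 61.65].

62.3, 68.1, 76.3, 88.1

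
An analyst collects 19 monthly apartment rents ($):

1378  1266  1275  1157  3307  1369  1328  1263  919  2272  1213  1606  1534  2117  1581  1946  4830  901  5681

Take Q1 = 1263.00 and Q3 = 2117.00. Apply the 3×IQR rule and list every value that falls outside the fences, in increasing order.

4830, 5681

IQR = Q3 − Q1 = 2117.00 − 1263.00 = 854.00.
Lower fence = Q1 − 3·IQR = 1263.00 − 2562.00 = -1299.00.
Upper fence = Q3 + 3·IQR = 2117.00 + 2562.00 = 4679.00.
4830 > 4679.00 → outlier.
5681 > 4679.00 → outlier.
All remaining values lie within [-1299.00, 4679.00].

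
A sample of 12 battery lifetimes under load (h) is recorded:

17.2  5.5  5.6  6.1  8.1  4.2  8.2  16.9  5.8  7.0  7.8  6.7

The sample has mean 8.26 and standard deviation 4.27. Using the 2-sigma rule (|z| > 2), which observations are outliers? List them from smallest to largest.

16.9, 17.2

Cutoffs at x̄ ± 2s: 8.26 ± 2·4.27 = [-0.28, 16.80].
16.9: z = 2.02, |z| > 2 → outlier.
17.2: z = 2.09, |z| > 2 → outlier.
Every other value lies within [-0.28, 16.80].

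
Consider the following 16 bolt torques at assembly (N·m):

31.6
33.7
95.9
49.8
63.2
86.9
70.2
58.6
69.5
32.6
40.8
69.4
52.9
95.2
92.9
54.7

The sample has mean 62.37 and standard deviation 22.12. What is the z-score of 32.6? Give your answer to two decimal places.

-1.35

z = (32.6 − 62.37) / 22.12 = -1.35.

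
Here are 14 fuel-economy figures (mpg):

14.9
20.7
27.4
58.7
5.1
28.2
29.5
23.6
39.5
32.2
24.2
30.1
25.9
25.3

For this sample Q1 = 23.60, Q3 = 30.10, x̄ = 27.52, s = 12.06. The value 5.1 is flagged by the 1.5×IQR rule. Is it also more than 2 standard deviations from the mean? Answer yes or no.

no

z = (5.1 − 27.52) / 12.06 = -1.86.
|z| = 1.86 ≤ 2.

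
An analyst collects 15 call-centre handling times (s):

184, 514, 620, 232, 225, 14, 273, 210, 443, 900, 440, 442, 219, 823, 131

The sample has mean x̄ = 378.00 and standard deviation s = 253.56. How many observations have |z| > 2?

1

Cutoffs: x̄ ± 2s = [-129.12, 885.12].
Outside the cutoffs: 900.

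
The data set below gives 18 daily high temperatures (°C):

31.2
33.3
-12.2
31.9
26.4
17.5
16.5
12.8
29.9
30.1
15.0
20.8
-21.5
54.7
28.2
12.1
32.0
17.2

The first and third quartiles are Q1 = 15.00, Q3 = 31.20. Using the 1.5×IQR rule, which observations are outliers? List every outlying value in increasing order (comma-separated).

IQR = Q3 − Q1 = 31.20 − 15.00 = 16.20.
Lower fence = Q1 − 1.5·IQR = 15.00 − 24.30 = -9.30.
Upper fence = Q3 + 1.5·IQR = 31.20 + 24.30 = 55.50.
-21.5 < -9.30 → outlier.
-12.2 < -9.30 → outlier.
All remaining values lie within [-9.30, 55.50].

-21.5, -12.2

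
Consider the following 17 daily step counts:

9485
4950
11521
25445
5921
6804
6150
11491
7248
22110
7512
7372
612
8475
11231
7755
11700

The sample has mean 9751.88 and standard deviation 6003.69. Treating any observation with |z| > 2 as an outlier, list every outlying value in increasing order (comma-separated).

Cutoffs at x̄ ± 2s: 9751.88 ± 2·6003.69 = [-2255.50, 21759.26].
22110: z = 2.06, |z| > 2 → outlier.
25445: z = 2.61, |z| > 2 → outlier.
Every other value lies within [-2255.50, 21759.26].

22110, 25445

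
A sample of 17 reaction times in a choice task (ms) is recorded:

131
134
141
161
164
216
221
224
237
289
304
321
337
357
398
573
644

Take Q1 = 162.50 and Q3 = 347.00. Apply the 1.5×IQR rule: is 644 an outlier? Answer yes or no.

IQR = Q3 − Q1 = 347.00 − 162.50 = 184.50.
Lower fence = Q1 − 1.5·IQR = 162.50 − 276.75 = -114.25.
Upper fence = Q3 + 1.5·IQR = 347.00 + 276.75 = 623.75.
644 lies above the upper fence.

yes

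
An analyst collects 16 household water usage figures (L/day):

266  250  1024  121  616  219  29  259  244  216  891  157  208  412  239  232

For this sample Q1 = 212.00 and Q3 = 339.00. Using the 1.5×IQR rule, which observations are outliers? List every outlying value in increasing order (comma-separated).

IQR = Q3 − Q1 = 339.00 − 212.00 = 127.00.
Lower fence = Q1 − 1.5·IQR = 212.00 − 190.50 = 21.50.
Upper fence = Q3 + 1.5·IQR = 339.00 + 190.50 = 529.50.
616 > 529.50 → outlier.
891 > 529.50 → outlier.
1024 > 529.50 → outlier.
All remaining values lie within [21.50, 529.50].

616, 891, 1024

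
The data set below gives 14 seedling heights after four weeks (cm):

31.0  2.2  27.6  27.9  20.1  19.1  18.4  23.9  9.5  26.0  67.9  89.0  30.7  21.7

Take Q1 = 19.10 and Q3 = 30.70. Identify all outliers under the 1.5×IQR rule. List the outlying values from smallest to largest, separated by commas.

IQR = Q3 − Q1 = 30.70 − 19.10 = 11.60.
Lower fence = Q1 − 1.5·IQR = 19.10 − 17.40 = 1.70.
Upper fence = Q3 + 1.5·IQR = 30.70 + 17.40 = 48.10.
67.9 > 48.10 → outlier.
89.0 > 48.10 → outlier.
All remaining values lie within [1.70, 48.10].

67.9, 89.0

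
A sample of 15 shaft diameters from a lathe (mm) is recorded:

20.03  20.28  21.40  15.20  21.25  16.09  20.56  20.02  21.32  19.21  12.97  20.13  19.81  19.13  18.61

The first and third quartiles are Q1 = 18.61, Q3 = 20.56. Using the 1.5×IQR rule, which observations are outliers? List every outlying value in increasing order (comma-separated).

IQR = Q3 − Q1 = 20.56 − 18.61 = 1.95.
Lower fence = Q1 − 1.5·IQR = 18.61 − 2.925 = 15.685.
Upper fence = Q3 + 1.5·IQR = 20.56 + 2.925 = 23.485.
12.97 < 15.685 → outlier.
15.20 < 15.685 → outlier.
All remaining values lie within [15.685, 23.485].

12.97, 15.20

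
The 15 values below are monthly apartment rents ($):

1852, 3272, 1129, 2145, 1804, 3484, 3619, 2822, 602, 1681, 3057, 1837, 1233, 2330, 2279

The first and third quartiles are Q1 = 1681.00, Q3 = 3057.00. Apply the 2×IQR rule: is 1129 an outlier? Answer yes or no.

no

IQR = Q3 − Q1 = 3057.00 − 1681.00 = 1376.00.
Lower fence = Q1 − 2·IQR = 1681.00 − 2752.00 = -1071.00.
Upper fence = Q3 + 2·IQR = 3057.00 + 2752.00 = 5809.00.
1129 lies within [-1071.00, 5809.00].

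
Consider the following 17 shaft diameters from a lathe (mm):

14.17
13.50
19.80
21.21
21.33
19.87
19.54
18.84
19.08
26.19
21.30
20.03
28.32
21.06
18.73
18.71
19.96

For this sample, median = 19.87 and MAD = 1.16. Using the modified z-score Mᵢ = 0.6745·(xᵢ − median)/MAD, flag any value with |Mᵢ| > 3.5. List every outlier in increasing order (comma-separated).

|Mᵢ| > 3.5 ⇔ |xᵢ − 19.87| > 3.5·1.16/0.6745 = 6.02.
So outliers lie outside [13.85, 25.89].
13.50: M = -3.70 → outlier.
26.19: M = 3.67 → outlier.
28.32: M = 4.91 → outlier.

13.50, 26.19, 28.32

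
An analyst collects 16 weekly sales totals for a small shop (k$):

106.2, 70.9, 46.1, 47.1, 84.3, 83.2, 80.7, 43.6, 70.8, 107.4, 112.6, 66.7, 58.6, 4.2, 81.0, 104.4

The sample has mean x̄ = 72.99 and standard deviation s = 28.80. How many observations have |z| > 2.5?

Cutoffs: x̄ ± 2.5s = [0.99, 144.99].
Every value lies within the cutoffs.

0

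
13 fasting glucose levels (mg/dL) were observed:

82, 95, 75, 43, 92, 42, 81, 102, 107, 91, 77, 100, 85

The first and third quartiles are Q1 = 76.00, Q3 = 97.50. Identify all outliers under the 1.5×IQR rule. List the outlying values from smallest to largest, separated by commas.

42, 43

IQR = Q3 − Q1 = 97.50 − 76.00 = 21.50.
Lower fence = Q1 − 1.5·IQR = 76.00 − 32.25 = 43.75.
Upper fence = Q3 + 1.5·IQR = 97.50 + 32.25 = 129.75.
42 < 43.75 → outlier.
43 < 43.75 → outlier.
All remaining values lie within [43.75, 129.75].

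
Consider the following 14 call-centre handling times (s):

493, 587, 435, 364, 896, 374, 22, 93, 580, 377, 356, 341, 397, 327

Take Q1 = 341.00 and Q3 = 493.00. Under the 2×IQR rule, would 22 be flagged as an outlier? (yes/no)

yes

IQR = Q3 − Q1 = 493.00 − 341.00 = 152.00.
Lower fence = Q1 − 2·IQR = 341.00 − 304.00 = 37.00.
Upper fence = Q3 + 2·IQR = 493.00 + 304.00 = 797.00.
22 lies below the lower fence.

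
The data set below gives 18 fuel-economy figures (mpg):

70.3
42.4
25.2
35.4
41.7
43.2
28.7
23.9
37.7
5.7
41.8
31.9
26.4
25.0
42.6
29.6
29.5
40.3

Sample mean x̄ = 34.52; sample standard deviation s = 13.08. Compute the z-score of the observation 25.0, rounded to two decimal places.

z = (25.0 − 34.52) / 13.08 = -0.73.

-0.73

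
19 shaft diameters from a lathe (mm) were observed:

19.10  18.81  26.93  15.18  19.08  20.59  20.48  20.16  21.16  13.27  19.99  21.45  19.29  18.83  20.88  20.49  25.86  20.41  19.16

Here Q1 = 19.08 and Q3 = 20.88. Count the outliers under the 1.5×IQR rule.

IQR = 1.80; fences at 19.08 − 2.70 = 16.38 and 20.88 + 2.70 = 23.58.
Outside the cutoffs: 13.27, 15.18, 25.86, 26.93.

4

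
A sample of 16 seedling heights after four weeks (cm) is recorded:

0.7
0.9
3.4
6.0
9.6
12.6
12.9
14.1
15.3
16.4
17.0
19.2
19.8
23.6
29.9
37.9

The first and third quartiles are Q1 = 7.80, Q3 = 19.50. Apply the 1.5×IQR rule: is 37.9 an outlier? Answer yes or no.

IQR = Q3 − Q1 = 19.50 − 7.80 = 11.70.
Lower fence = Q1 − 1.5·IQR = 7.80 − 17.55 = -9.75.
Upper fence = Q3 + 1.5·IQR = 19.50 + 17.55 = 37.05.
37.9 lies above the upper fence.

yes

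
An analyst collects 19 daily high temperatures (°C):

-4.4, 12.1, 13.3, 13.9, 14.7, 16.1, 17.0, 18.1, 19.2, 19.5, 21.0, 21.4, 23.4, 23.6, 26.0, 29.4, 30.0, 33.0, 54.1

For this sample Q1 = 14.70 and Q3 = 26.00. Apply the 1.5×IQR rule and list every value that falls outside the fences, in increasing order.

IQR = Q3 − Q1 = 26.00 − 14.70 = 11.30.
Lower fence = Q1 − 1.5·IQR = 14.70 − 16.95 = -2.25.
Upper fence = Q3 + 1.5·IQR = 26.00 + 16.95 = 42.95.
-4.4 < -2.25 → outlier.
54.1 > 42.95 → outlier.
All remaining values lie within [-2.25, 42.95].

-4.4, 54.1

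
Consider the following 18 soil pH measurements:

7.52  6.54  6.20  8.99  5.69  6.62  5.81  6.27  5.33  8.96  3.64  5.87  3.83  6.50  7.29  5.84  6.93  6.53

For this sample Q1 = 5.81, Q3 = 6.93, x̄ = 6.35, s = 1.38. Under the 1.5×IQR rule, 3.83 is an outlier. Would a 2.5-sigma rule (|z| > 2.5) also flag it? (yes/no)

z = (3.83 − 6.35) / 1.38 = -1.83.
|z| = 1.83 ≤ 2.5.

no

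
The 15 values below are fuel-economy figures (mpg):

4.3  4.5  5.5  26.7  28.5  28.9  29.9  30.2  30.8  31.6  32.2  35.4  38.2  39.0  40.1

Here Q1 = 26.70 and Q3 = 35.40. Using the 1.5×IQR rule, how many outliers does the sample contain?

3

IQR = 8.70; fences at 26.70 − 13.05 = 13.65 and 35.40 + 13.05 = 48.45.
Outside the cutoffs: 4.3, 4.5, 5.5.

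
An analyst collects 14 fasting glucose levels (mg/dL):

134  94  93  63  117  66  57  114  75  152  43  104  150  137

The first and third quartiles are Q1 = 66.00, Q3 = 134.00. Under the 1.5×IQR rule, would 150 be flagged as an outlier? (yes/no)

no

IQR = Q3 − Q1 = 134.00 − 66.00 = 68.00.
Lower fence = Q1 − 1.5·IQR = 66.00 − 102.00 = -36.00.
Upper fence = Q3 + 1.5·IQR = 134.00 + 102.00 = 236.00.
150 lies within [-36.00, 236.00].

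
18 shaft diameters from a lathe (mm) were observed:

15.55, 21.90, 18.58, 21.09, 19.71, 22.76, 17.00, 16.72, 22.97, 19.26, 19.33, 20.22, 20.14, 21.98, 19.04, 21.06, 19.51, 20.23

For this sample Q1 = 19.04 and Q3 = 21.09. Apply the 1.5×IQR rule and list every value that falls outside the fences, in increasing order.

15.55

IQR = Q3 − Q1 = 21.09 − 19.04 = 2.05.
Lower fence = Q1 − 1.5·IQR = 19.04 − 3.075 = 15.965.
Upper fence = Q3 + 1.5·IQR = 21.09 + 3.075 = 24.165.
15.55 < 15.965 → outlier.
All remaining values lie within [15.965, 24.165].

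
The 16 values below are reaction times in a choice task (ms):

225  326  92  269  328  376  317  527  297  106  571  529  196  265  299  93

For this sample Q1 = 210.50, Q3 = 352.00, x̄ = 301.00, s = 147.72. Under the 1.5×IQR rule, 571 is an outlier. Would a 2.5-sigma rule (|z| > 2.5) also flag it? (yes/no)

z = (571 − 301.00) / 147.72 = 1.83.
|z| = 1.83 ≤ 2.5.

no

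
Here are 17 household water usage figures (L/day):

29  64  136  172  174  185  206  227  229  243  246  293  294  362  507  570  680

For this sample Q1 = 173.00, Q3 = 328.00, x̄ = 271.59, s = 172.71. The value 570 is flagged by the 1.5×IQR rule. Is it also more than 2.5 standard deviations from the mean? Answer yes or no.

no

z = (570 − 271.59) / 172.71 = 1.73.
|z| = 1.73 ≤ 2.5.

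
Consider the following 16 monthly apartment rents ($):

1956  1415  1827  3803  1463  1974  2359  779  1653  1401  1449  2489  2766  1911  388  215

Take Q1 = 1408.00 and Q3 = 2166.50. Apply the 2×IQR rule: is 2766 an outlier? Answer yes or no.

IQR = Q3 − Q1 = 2166.50 − 1408.00 = 758.50.
Lower fence = Q1 − 2·IQR = 1408.00 − 1517.00 = -109.00.
Upper fence = Q3 + 2·IQR = 2166.50 + 1517.00 = 3683.50.
2766 lies within [-109.00, 3683.50].

no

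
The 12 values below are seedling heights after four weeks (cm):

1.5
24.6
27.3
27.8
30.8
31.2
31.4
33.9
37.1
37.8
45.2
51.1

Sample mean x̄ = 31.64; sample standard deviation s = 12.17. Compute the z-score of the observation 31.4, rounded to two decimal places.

z = (31.4 − 31.64) / 12.17 = -0.02.

-0.02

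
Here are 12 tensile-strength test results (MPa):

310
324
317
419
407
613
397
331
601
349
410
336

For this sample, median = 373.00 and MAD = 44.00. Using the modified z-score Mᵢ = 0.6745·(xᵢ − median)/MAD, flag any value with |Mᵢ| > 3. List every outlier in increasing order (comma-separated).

|Mᵢ| > 3 ⇔ |xᵢ − 373.00| > 3·44.00/0.6745 = 195.70.
So outliers lie outside [177.30, 568.70].
601: M = 3.50 → outlier.
613: M = 3.68 → outlier.

601, 613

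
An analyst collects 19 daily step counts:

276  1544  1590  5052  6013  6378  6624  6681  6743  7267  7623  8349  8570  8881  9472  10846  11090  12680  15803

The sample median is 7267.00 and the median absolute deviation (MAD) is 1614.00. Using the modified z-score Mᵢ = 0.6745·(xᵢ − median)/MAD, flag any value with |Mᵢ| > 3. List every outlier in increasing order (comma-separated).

|Mᵢ| > 3 ⇔ |xᵢ − 7267.00| > 3·1614.00/0.6745 = 7178.65.
So outliers lie outside [88.35, 14445.65].
15803: M = 3.57 → outlier.

15803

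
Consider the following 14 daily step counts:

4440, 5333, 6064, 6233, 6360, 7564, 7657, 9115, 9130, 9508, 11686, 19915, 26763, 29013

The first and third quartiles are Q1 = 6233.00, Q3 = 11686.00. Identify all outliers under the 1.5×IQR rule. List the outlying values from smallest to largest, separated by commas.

IQR = Q3 − Q1 = 11686.00 − 6233.00 = 5453.00.
Lower fence = Q1 − 1.5·IQR = 6233.00 − 8179.50 = -1946.50.
Upper fence = Q3 + 1.5·IQR = 11686.00 + 8179.50 = 19865.50.
19915 > 19865.50 → outlier.
26763 > 19865.50 → outlier.
29013 > 19865.50 → outlier.
All remaining values lie within [-1946.50, 19865.50].

19915, 26763, 29013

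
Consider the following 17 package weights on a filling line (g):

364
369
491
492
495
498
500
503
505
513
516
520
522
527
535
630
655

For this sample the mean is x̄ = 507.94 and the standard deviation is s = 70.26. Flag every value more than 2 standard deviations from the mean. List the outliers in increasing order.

364, 655

Cutoffs at x̄ ± 2s: 507.94 ± 2·70.26 = [367.42, 648.46].
364: z = -2.05, |z| > 2 → outlier.
655: z = 2.09, |z| > 2 → outlier.
Every other value lies within [367.42, 648.46].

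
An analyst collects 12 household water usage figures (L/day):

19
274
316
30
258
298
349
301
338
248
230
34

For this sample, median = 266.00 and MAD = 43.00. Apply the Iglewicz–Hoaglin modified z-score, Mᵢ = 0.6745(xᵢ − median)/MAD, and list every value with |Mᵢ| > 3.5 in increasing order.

19, 30, 34

|Mᵢ| > 3.5 ⇔ |xᵢ − 266.00| > 3.5·43.00/0.6745 = 223.13.
So outliers lie outside [42.87, 489.13].
19: M = -3.87 → outlier.
30: M = -3.70 → outlier.
34: M = -3.64 → outlier.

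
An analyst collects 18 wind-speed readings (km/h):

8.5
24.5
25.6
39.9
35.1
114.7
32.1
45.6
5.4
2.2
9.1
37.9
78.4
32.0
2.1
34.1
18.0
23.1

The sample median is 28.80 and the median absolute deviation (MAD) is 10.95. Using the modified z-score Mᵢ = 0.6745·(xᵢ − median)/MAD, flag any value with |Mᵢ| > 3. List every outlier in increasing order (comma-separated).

|Mᵢ| > 3 ⇔ |xᵢ − 28.80| > 3·10.95/0.6745 = 48.70.
So outliers lie outside [-19.90, 77.50].
78.4: M = 3.06 → outlier.
114.7: M = 5.29 → outlier.

78.4, 114.7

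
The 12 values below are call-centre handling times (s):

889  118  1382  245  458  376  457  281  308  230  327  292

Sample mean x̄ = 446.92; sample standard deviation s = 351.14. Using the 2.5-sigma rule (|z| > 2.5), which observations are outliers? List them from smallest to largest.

Cutoffs at x̄ ± 2.5s: 446.92 ± 2.5·351.14 = [-430.93, 1324.77].
1382: z = 2.66, |z| > 2.5 → outlier.
Every other value lies within [-430.93, 1324.77].

1382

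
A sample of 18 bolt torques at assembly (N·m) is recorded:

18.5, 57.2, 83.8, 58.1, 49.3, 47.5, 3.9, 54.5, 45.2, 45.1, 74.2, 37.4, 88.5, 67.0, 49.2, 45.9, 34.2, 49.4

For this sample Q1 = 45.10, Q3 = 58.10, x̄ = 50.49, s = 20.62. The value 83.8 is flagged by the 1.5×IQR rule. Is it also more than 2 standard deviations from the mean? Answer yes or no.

no

z = (83.8 − 50.49) / 20.62 = 1.62.
|z| = 1.62 ≤ 2.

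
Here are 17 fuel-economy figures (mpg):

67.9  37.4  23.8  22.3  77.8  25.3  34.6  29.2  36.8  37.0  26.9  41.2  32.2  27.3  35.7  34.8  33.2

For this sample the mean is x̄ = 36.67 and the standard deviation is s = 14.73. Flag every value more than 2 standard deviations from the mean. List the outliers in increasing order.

Cutoffs at x̄ ± 2s: 36.67 ± 2·14.73 = [7.21, 66.13].
67.9: z = 2.12, |z| > 2 → outlier.
77.8: z = 2.79, |z| > 2 → outlier.
Every other value lies within [7.21, 66.13].

67.9, 77.8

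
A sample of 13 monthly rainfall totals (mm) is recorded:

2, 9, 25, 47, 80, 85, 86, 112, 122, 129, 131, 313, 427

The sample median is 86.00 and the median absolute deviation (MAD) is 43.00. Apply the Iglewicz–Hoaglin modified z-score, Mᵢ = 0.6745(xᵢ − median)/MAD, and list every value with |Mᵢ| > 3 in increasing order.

313, 427

|Mᵢ| > 3 ⇔ |xᵢ − 86.00| > 3·43.00/0.6745 = 191.25.
So outliers lie outside [-105.25, 277.25].
313: M = 3.56 → outlier.
427: M = 5.35 → outlier.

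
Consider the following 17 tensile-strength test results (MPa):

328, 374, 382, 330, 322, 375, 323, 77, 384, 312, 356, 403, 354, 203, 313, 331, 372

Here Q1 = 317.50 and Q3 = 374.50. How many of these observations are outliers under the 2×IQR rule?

IQR = 57.00; fences at 317.50 − 114.00 = 203.50 and 374.50 + 114.00 = 488.50.
Outside the cutoffs: 77, 203.

2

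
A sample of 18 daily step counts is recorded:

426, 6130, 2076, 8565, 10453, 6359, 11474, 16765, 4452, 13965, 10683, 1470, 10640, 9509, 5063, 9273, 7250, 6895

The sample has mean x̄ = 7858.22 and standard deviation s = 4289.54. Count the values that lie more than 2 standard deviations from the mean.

Cutoffs: x̄ ± 2s = [-720.86, 16437.30].
Outside the cutoffs: 16765.

1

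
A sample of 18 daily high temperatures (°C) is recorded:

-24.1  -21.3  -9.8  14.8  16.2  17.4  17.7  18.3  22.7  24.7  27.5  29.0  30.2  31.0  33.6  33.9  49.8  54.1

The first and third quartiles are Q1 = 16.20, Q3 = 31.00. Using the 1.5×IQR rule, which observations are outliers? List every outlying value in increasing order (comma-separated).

IQR = Q3 − Q1 = 31.00 − 16.20 = 14.80.
Lower fence = Q1 − 1.5·IQR = 16.20 − 22.20 = -6.00.
Upper fence = Q3 + 1.5·IQR = 31.00 + 22.20 = 53.20.
-24.1 < -6.00 → outlier.
-21.3 < -6.00 → outlier.
-9.8 < -6.00 → outlier.
54.1 > 53.20 → outlier.
All remaining values lie within [-6.00, 53.20].

-24.1, -21.3, -9.8, 54.1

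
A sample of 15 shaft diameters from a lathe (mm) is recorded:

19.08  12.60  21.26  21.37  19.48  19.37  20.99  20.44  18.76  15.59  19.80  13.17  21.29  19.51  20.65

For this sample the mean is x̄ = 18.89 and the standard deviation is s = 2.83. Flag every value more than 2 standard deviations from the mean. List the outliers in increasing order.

12.60, 13.17

Cutoffs at x̄ ± 2s: 18.89 ± 2·2.83 = [13.23, 24.55].
12.60: z = -2.22, |z| > 2 → outlier.
13.17: z = -2.02, |z| > 2 → outlier.
Every other value lies within [13.23, 24.55].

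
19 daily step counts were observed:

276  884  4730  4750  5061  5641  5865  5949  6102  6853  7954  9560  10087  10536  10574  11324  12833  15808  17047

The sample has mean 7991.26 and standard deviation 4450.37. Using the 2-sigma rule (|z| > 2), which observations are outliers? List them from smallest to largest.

17047

Cutoffs at x̄ ± 2s: 7991.26 ± 2·4450.37 = [-909.48, 16892.00].
17047: z = 2.03, |z| > 2 → outlier.
Every other value lies within [-909.48, 16892.00].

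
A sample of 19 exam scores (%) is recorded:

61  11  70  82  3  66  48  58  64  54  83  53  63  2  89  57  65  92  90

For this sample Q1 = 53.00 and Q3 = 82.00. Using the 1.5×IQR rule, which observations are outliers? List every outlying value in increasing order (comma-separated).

IQR = Q3 − Q1 = 82.00 − 53.00 = 29.00.
Lower fence = Q1 − 1.5·IQR = 53.00 − 43.50 = 9.50.
Upper fence = Q3 + 1.5·IQR = 82.00 + 43.50 = 125.50.
2 < 9.50 → outlier.
3 < 9.50 → outlier.
All remaining values lie within [9.50, 125.50].

2, 3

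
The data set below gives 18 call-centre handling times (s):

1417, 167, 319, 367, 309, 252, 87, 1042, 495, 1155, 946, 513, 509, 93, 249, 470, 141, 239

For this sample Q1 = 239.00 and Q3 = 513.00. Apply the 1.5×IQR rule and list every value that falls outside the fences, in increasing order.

IQR = Q3 − Q1 = 513.00 − 239.00 = 274.00.
Lower fence = Q1 − 1.5·IQR = 239.00 − 411.00 = -172.00.
Upper fence = Q3 + 1.5·IQR = 513.00 + 411.00 = 924.00.
946 > 924.00 → outlier.
1042 > 924.00 → outlier.
1155 > 924.00 → outlier.
1417 > 924.00 → outlier.
All remaining values lie within [-172.00, 924.00].

946, 1042, 1155, 1417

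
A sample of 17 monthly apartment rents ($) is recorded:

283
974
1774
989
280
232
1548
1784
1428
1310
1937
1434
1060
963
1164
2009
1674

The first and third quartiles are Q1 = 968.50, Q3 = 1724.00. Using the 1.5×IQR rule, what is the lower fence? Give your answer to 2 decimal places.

IQR = Q3 − Q1 = 1724.00 − 968.50 = 755.50.
Lower fence = Q1 − 1.5·IQR = 968.50 − 1133.25 = -164.75.
Upper fence = Q3 + 1.5·IQR = 1724.00 + 1133.25 = 2857.25.

-164.75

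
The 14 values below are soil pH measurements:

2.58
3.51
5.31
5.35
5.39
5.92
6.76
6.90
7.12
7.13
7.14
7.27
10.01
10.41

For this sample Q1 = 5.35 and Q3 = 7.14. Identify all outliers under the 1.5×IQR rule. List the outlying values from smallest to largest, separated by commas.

IQR = Q3 − Q1 = 7.14 − 5.35 = 1.79.
Lower fence = Q1 − 1.5·IQR = 5.35 − 2.685 = 2.665.
Upper fence = Q3 + 1.5·IQR = 7.14 + 2.685 = 9.825.
2.58 < 2.665 → outlier.
10.01 > 9.825 → outlier.
10.41 > 9.825 → outlier.
All remaining values lie within [2.665, 9.825].

2.58, 10.01, 10.41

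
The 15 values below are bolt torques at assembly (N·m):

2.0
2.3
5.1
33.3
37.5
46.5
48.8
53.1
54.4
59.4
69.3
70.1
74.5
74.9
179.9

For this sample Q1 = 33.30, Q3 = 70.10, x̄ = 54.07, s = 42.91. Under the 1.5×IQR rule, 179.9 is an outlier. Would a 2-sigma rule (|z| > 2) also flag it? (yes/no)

yes

z = (179.9 − 54.07) / 42.91 = 2.93.
|z| = 2.93 > 2.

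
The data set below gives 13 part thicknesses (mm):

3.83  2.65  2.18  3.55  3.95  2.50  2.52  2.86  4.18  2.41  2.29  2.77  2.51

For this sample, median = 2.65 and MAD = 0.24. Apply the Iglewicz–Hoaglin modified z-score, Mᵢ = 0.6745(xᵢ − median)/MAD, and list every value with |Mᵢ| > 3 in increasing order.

3.83, 3.95, 4.18

|Mᵢ| > 3 ⇔ |xᵢ − 2.65| > 3·0.24/0.6745 = 1.07.
So outliers lie outside [1.58, 3.72].
3.83: M = 3.32 → outlier.
3.95: M = 3.65 → outlier.
4.18: M = 4.30 → outlier.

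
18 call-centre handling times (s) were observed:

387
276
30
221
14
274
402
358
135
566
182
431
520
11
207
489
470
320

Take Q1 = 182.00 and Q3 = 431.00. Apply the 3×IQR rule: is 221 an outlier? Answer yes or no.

IQR = Q3 − Q1 = 431.00 − 182.00 = 249.00.
Lower fence = Q1 − 3·IQR = 182.00 − 747.00 = -565.00.
Upper fence = Q3 + 3·IQR = 431.00 + 747.00 = 1178.00.
221 lies within [-565.00, 1178.00].

no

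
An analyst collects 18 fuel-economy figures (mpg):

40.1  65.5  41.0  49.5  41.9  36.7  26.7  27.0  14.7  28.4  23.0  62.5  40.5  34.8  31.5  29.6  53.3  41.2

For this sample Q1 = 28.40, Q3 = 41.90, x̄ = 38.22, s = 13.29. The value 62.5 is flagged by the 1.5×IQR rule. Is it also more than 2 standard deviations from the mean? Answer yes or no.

z = (62.5 − 38.22) / 13.29 = 1.83.
|z| = 1.83 ≤ 2.

no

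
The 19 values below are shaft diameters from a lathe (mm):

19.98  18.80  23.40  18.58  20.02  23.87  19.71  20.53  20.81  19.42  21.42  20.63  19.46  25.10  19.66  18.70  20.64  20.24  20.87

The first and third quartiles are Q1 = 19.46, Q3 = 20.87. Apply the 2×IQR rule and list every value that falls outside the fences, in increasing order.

23.87, 25.10

IQR = Q3 − Q1 = 20.87 − 19.46 = 1.41.
Lower fence = Q1 − 2·IQR = 19.46 − 2.82 = 16.64.
Upper fence = Q3 + 2·IQR = 20.87 + 2.82 = 23.69.
23.87 > 23.69 → outlier.
25.10 > 23.69 → outlier.
All remaining values lie within [16.64, 23.69].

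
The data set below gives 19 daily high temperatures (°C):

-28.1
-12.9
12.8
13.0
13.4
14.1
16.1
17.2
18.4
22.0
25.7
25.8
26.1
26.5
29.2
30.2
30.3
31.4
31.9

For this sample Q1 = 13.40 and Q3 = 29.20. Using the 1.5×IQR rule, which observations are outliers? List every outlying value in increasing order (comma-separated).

-28.1, -12.9

IQR = Q3 − Q1 = 29.20 − 13.40 = 15.80.
Lower fence = Q1 − 1.5·IQR = 13.40 − 23.70 = -10.30.
Upper fence = Q3 + 1.5·IQR = 29.20 + 23.70 = 52.90.
-28.1 < -10.30 → outlier.
-12.9 < -10.30 → outlier.
All remaining values lie within [-10.30, 52.90].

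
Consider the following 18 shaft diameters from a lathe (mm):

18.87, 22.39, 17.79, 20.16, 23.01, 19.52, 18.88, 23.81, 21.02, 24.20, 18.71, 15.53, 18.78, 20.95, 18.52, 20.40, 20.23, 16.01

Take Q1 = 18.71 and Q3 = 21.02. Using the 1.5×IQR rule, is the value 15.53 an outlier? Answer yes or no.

IQR = Q3 − Q1 = 21.02 − 18.71 = 2.31.
Lower fence = Q1 − 1.5·IQR = 18.71 − 3.465 = 15.245.
Upper fence = Q3 + 1.5·IQR = 21.02 + 3.465 = 24.485.
15.53 lies within [15.245, 24.485].

no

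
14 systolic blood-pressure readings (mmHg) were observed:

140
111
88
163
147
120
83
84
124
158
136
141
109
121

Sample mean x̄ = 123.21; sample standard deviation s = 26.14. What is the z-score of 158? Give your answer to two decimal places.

1.33

z = (158 − 123.21) / 26.14 = 1.33.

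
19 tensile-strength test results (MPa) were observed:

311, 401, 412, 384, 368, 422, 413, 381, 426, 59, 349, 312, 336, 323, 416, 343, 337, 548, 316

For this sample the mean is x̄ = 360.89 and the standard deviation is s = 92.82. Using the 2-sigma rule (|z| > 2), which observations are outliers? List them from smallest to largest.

59, 548

Cutoffs at x̄ ± 2s: 360.89 ± 2·92.82 = [175.25, 546.53].
59: z = -3.25, |z| > 2 → outlier.
548: z = 2.02, |z| > 2 → outlier.
Every other value lies within [175.25, 546.53].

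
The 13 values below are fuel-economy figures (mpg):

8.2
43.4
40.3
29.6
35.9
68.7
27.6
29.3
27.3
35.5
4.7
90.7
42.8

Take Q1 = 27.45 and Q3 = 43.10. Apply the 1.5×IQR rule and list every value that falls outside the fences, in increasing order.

IQR = Q3 − Q1 = 43.10 − 27.45 = 15.65.
Lower fence = Q1 − 1.5·IQR = 27.45 − 23.475 = 3.975.
Upper fence = Q3 + 1.5·IQR = 43.10 + 23.475 = 66.575.
68.7 > 66.575 → outlier.
90.7 > 66.575 → outlier.
All remaining values lie within [3.975, 66.575].

68.7, 90.7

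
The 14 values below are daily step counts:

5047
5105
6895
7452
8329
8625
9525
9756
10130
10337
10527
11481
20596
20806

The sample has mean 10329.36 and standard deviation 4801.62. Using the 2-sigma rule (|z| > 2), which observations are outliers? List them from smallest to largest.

20596, 20806

Cutoffs at x̄ ± 2s: 10329.36 ± 2·4801.62 = [726.12, 19932.60].
20596: z = 2.14, |z| > 2 → outlier.
20806: z = 2.18, |z| > 2 → outlier.
Every other value lies within [726.12, 19932.60].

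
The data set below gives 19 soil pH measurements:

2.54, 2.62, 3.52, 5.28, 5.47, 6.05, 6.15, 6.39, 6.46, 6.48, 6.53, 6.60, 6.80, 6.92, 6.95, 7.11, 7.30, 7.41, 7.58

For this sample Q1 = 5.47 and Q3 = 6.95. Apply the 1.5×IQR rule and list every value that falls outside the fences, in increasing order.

IQR = Q3 − Q1 = 6.95 − 5.47 = 1.48.
Lower fence = Q1 − 1.5·IQR = 5.47 − 2.22 = 3.25.
Upper fence = Q3 + 1.5·IQR = 6.95 + 2.22 = 9.17.
2.54 < 3.25 → outlier.
2.62 < 3.25 → outlier.
All remaining values lie within [3.25, 9.17].

2.54, 2.62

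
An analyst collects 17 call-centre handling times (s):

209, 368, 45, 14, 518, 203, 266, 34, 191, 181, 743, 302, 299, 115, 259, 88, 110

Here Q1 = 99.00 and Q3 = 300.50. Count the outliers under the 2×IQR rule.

1

IQR = 201.50; fences at 99.00 − 403.00 = -304.00 and 300.50 + 403.00 = 703.50.
Outside the cutoffs: 743.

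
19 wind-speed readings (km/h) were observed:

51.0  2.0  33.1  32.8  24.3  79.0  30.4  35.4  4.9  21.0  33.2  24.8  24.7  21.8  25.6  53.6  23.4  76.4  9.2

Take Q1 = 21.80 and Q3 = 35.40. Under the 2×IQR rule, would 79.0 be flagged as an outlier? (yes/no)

yes

IQR = Q3 − Q1 = 35.40 − 21.80 = 13.60.
Lower fence = Q1 − 2·IQR = 21.80 − 27.20 = -5.40.
Upper fence = Q3 + 2·IQR = 35.40 + 27.20 = 62.60.
79.0 lies above the upper fence.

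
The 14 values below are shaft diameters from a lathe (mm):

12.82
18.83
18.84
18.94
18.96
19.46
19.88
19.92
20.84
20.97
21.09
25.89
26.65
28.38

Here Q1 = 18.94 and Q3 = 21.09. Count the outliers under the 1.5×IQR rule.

IQR = 2.15; fences at 18.94 − 3.225 = 15.715 and 21.09 + 3.225 = 24.315.
Outside the cutoffs: 12.82, 25.89, 26.65, 28.38.

4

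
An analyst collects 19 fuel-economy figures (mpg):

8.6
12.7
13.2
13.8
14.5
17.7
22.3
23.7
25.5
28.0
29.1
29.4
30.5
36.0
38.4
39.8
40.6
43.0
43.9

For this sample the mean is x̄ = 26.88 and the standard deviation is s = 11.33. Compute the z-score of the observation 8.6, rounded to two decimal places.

-1.61

z = (8.6 − 26.88) / 11.33 = -1.61.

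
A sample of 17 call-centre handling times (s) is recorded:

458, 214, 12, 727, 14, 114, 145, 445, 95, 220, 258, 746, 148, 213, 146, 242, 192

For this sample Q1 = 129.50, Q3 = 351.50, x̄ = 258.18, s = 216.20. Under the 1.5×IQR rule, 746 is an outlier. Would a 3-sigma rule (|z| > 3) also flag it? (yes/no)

z = (746 − 258.18) / 216.20 = 2.26.
|z| = 2.26 ≤ 3.

no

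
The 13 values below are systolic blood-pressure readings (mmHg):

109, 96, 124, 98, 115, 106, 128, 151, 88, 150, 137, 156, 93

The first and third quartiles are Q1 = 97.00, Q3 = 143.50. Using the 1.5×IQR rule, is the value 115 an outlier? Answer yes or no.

IQR = Q3 − Q1 = 143.50 − 97.00 = 46.50.
Lower fence = Q1 − 1.5·IQR = 97.00 − 69.75 = 27.25.
Upper fence = Q3 + 1.5·IQR = 143.50 + 69.75 = 213.25.
115 lies within [27.25, 213.25].

no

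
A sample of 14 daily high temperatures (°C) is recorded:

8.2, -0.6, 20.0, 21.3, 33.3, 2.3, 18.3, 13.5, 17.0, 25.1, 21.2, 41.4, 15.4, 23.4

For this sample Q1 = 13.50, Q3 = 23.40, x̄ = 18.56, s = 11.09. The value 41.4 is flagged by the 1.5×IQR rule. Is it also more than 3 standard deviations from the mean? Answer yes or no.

z = (41.4 − 18.56) / 11.09 = 2.06.
|z| = 2.06 ≤ 3.

no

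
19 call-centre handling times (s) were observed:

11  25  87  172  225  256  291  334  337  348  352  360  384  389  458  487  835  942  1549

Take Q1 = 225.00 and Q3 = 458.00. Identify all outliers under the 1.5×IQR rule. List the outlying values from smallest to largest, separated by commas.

IQR = Q3 − Q1 = 458.00 − 225.00 = 233.00.
Lower fence = Q1 − 1.5·IQR = 225.00 − 349.50 = -124.50.
Upper fence = Q3 + 1.5·IQR = 458.00 + 349.50 = 807.50.
835 > 807.50 → outlier.
942 > 807.50 → outlier.
1549 > 807.50 → outlier.
All remaining values lie within [-124.50, 807.50].

835, 942, 1549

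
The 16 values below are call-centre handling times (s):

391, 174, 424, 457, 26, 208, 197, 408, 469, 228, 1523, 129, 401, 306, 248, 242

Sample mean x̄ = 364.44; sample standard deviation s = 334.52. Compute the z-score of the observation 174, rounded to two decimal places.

-0.57

z = (174 − 364.44) / 334.52 = -0.57.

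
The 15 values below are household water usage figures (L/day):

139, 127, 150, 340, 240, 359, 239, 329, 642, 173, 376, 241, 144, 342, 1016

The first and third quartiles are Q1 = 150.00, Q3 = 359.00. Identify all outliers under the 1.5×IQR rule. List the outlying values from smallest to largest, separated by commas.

1016

IQR = Q3 − Q1 = 359.00 − 150.00 = 209.00.
Lower fence = Q1 − 1.5·IQR = 150.00 − 313.50 = -163.50.
Upper fence = Q3 + 1.5·IQR = 359.00 + 313.50 = 672.50.
1016 > 672.50 → outlier.
All remaining values lie within [-163.50, 672.50].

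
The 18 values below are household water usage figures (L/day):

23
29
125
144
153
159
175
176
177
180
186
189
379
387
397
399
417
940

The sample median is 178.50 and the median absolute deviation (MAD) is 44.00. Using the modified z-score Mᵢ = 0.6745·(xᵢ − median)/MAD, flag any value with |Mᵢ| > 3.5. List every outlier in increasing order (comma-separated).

417, 940

|Mᵢ| > 3.5 ⇔ |xᵢ − 178.50| > 3.5·44.00/0.6745 = 228.32.
So outliers lie outside [-49.82, 406.82].
417: M = 3.66 → outlier.
940: M = 11.67 → outlier.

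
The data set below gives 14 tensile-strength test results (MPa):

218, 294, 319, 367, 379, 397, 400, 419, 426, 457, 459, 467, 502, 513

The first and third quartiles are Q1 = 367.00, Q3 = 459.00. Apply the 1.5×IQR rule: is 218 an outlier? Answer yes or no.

IQR = Q3 − Q1 = 459.00 − 367.00 = 92.00.
Lower fence = Q1 − 1.5·IQR = 367.00 − 138.00 = 229.00.
Upper fence = Q3 + 1.5·IQR = 459.00 + 138.00 = 597.00.
218 lies below the lower fence.

yes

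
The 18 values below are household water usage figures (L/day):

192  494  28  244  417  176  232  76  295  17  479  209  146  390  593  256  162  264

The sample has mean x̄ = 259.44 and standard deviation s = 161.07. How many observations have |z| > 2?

1

Cutoffs: x̄ ± 2s = [-62.70, 581.58].
Outside the cutoffs: 593.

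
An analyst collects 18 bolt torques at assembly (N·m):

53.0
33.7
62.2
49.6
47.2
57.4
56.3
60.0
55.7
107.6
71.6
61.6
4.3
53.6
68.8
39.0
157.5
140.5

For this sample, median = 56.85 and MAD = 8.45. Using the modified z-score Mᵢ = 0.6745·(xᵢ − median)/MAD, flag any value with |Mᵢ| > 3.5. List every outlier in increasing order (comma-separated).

4.3, 107.6, 140.5, 157.5

|Mᵢ| > 3.5 ⇔ |xᵢ − 56.85| > 3.5·8.45/0.6745 = 43.85.
So outliers lie outside [13.00, 100.70].
4.3: M = -4.19 → outlier.
107.6: M = 4.05 → outlier.
140.5: M = 6.68 → outlier.
157.5: M = 8.03 → outlier.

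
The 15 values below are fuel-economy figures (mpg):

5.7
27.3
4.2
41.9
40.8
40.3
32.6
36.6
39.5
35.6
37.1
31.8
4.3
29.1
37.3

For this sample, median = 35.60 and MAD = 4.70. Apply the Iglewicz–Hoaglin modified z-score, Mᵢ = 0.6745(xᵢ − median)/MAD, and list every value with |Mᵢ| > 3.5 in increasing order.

4.2, 4.3, 5.7

|Mᵢ| > 3.5 ⇔ |xᵢ − 35.60| > 3.5·4.70/0.6745 = 24.39.
So outliers lie outside [11.21, 59.99].
4.2: M = -4.51 → outlier.
4.3: M = -4.49 → outlier.
5.7: M = -4.29 → outlier.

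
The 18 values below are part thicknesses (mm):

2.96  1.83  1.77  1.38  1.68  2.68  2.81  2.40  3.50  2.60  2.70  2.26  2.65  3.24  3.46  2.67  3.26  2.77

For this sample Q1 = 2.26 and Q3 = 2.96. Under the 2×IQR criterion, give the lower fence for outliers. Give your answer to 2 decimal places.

0.86

IQR = Q3 − Q1 = 2.96 − 2.26 = 0.70.
Lower fence = Q1 − 2·IQR = 2.26 − 1.40 = 0.86.
Upper fence = Q3 + 2·IQR = 2.96 + 1.40 = 4.36.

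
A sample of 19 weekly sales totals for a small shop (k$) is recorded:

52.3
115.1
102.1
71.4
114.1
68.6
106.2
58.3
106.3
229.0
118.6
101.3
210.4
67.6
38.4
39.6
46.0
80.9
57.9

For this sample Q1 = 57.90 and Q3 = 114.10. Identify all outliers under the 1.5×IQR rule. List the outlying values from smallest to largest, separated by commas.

IQR = Q3 − Q1 = 114.10 − 57.90 = 56.20.
Lower fence = Q1 − 1.5·IQR = 57.90 − 84.30 = -26.40.
Upper fence = Q3 + 1.5·IQR = 114.10 + 84.30 = 198.40.
210.4 > 198.40 → outlier.
229.0 > 198.40 → outlier.
All remaining values lie within [-26.40, 198.40].

210.4, 229.0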